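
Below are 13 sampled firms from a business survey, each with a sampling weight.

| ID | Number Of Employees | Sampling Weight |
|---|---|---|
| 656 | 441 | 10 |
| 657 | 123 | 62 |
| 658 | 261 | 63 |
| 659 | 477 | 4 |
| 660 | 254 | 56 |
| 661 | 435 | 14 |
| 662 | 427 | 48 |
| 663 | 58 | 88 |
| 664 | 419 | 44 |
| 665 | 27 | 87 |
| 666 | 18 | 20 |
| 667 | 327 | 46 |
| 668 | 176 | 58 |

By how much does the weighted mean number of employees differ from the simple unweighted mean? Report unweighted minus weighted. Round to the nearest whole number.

Unweighted sum = 3443
Unweighted mean = 3443 / 13 = 264.84615
Weighted sum = 122696
Sum of weights = 600
Weighted mean = 122696 / 600 = 204.49333
Difference (unweighted minus weighted) = 60.352821

60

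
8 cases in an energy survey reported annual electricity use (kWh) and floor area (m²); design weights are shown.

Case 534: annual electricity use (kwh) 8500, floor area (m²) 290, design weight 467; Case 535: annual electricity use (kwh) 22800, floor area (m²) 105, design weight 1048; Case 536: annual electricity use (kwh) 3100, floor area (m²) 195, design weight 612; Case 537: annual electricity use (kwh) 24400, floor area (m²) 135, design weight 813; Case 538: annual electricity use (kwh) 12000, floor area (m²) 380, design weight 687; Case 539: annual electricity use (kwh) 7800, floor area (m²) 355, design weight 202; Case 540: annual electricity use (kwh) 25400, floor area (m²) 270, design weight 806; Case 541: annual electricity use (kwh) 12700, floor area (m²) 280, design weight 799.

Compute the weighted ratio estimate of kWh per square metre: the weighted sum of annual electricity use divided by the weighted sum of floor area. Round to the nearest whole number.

Σ wᵢ·y = 8500×467 + 22800×1048 + 3100×612 + 24400×813 + 12000×687 + 7800×202 + 25400×806 + 12700×799
  = 90037600
Σ wᵢ·x = 290×467 + 105×1048 + 195×612 + 135×813 + 380×687 + 355×202 + 270×806 + 280×799
  = 135430 + 110040 + 119340 + 109755 + 261060 + 71710 + 217620 + 223720 = 1248675
Ratio = 90037600 / 1248675 = 72.106513

72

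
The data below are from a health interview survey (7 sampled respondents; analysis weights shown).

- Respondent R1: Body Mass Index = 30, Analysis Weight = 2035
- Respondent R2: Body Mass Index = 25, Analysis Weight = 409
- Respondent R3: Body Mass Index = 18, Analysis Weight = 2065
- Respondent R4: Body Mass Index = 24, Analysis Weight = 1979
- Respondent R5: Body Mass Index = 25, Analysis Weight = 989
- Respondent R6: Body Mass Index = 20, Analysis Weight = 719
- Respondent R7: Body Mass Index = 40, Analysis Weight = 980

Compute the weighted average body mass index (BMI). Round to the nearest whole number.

Weighted sum = 30×2035 + 25×409 + 18×2065 + 24×1979 + 25×989 + 20×719 + 40×980
  = 61050 + 10225 + 37170 + 47496 + 24725 + 14380 + 39200 = 234246
Sum of weights = 2035 + 409 + 2065 + 1979 + 989 + 719 + 980 = 9176
Weighted mean = 234246 / 9176 = 25.528117

26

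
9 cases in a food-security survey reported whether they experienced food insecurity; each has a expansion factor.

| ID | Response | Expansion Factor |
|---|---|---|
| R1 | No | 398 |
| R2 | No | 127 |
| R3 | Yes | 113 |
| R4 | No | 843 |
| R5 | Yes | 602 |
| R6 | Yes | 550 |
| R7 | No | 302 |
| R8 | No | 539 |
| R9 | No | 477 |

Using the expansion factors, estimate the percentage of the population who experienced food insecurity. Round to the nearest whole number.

32

Sum of weights for 'Yes' = 113 + 602 + 550 = 1265
Total weight = 3951
Weighted proportion = 1265 / 3951 = 0.32017211 → 32.017211%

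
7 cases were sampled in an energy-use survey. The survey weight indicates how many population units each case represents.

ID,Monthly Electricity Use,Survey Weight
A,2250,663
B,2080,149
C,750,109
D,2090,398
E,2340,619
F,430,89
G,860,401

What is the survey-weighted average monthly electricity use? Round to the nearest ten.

1870

Weighted sum = 2250×663 + 2080×149 + 750×109 + 2090×398 + 2340×619 + 430×89 + 860×401
  = 4546830
Sum of weights = 663 + 149 + 109 + 398 + 619 + 89 + 401 = 2428
Weighted mean = 4546830 / 2428 = 1872.6647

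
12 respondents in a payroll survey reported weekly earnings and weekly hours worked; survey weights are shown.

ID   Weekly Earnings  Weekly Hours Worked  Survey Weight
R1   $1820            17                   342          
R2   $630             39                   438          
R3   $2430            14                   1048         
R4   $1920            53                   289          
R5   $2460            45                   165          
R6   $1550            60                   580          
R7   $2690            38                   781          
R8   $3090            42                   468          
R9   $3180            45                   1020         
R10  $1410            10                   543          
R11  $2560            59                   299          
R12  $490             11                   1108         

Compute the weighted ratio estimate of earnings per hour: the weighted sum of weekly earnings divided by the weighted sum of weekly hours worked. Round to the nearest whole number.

63

Σ wᵢ·y = 1820×342 + 630×438 + 2430×1048 + 1920×289 + 2460×165 + 1550×580 + 2690×781 + 3090×468 + 3180×1020 + 1410×543 + 2560×299 + 490×1108
  = 14169400
Σ wᵢ·x = 17×342 + 39×438 + 14×1048 + 53×289 + 45×165 + 60×580 + 38×781 + 42×468 + 45×1020 + 10×543 + 59×299 + 11×1108
  = 5814 + 17082 + 14672 + 15317 + 7425 + 34800 + 29678 + 19656 + 45900 + 5430 + 17641 + 12188 = 225603
Ratio = 14169400 / 225603 = 62.806789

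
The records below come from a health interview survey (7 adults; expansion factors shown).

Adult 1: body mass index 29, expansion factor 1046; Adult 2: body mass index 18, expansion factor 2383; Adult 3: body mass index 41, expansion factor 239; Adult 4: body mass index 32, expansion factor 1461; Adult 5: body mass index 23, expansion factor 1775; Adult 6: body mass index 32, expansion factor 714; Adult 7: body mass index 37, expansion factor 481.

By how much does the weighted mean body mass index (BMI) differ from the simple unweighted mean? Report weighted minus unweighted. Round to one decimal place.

-4.2

Unweighted sum = 29 + 18 + 41 + 32 + 23 + 32 + 37 = 212
Unweighted mean = 212 / 7 = 30.285714
Weighted sum = 29×1046 + 18×2383 + 41×239 + 32×1461 + 23×1775 + 32×714 + 37×481
  = 30334 + 42894 + 9799 + 46752 + 40825 + 22848 + 17797 = 211249
Sum of weights = 1046 + 2383 + 239 + 1461 + 1775 + 714 + 481 = 8099
Weighted mean = 211249 / 8099 = 26.083344
Difference (weighted minus unweighted) = -4.2023707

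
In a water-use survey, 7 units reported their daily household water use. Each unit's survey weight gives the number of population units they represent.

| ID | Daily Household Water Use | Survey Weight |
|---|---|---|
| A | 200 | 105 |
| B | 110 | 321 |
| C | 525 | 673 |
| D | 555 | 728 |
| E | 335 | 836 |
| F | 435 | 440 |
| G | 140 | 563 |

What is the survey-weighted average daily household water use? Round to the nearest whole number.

372

Weighted sum = 200×105 + 110×321 + 525×673 + 555×728 + 335×836 + 435×440 + 140×563
  = 1363955
Sum of weights = 105 + 321 + 673 + 728 + 836 + 440 + 563 = 3666
Weighted mean = 1363955 / 3666 = 372.05537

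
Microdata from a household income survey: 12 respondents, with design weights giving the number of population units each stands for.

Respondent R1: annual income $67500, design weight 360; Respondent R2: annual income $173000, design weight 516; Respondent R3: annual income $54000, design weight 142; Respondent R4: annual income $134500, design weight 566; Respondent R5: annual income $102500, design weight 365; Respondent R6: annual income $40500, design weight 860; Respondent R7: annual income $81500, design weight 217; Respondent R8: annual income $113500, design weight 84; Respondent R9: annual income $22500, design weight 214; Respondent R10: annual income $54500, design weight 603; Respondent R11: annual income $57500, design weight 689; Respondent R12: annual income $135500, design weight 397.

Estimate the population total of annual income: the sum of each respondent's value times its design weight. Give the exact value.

Weighted total = 67500×360 + 173000×516 + 54000×142 + 134500×566 + 102500×365 + 40500×860 + 81500×217 + 113500×84 + 22500×214 + 54500×603 + 57500×689 + 135500×397
  = 24300000 + 89268000 + 7668000 + 76127000 + 37412500 + 34830000 + 17685500 + 9534000 + 4815000 + 32863500 + 39617500 + 53793500 = 427914500

427914500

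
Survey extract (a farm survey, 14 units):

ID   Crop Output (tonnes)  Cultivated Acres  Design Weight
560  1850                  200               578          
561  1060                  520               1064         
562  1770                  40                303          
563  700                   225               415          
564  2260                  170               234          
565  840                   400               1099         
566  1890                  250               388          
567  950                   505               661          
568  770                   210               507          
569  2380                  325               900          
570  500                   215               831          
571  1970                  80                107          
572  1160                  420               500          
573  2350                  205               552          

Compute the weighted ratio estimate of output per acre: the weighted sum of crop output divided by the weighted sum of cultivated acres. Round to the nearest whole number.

4

Σ wᵢ·y = 10873100
Σ wᵢ·x = 2593915
Ratio = 10873100 / 2593915 = 4.1917719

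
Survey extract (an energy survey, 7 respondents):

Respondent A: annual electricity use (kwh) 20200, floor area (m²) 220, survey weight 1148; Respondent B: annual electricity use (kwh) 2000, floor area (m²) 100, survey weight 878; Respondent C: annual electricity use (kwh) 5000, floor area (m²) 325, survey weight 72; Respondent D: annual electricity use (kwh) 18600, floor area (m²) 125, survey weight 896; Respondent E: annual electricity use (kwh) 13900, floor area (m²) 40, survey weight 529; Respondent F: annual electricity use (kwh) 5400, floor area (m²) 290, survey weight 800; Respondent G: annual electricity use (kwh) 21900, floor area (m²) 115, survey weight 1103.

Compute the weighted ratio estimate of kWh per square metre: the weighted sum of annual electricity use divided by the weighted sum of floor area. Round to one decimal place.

Σ wᵢ·y = 20200×1148 + 2000×878 + 5000×72 + 18600×896 + 13900×529 + 5400×800 + 21900×1103
  = 77800000
Σ wᵢ·x = 220×1148 + 100×878 + 325×72 + 125×896 + 40×529 + 290×800 + 115×1103
  = 252560 + 87800 + 23400 + 112000 + 21160 + 232000 + 126845 = 855765
Ratio = 77800000 / 855765 = 90.912809

90.9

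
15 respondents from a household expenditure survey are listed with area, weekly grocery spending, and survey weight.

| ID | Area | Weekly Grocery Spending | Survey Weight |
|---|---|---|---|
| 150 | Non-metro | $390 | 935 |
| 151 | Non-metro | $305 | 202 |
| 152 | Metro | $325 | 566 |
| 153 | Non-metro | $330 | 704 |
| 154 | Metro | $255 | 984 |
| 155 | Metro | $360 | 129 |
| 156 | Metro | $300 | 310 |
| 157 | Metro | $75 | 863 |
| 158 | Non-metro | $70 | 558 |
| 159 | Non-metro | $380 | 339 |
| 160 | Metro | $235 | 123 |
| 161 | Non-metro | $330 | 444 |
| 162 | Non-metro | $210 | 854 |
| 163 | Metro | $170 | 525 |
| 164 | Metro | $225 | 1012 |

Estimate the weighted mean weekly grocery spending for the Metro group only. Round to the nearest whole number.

Metro rows: 152, 154, 155, 156, 157, 160, 163, 164
Weighted sum = 325×566 + 255×984 + 360×129 + 300×310 + 75×863 + 235×123 + 170×525 + 225×1012
  = 183950 + 250920 + 46440 + 93000 + 64725 + 28905 + 89250 + 227700 = 984890
Sum of weights = 566 + 984 + 129 + 310 + 863 + 123 + 525 + 1012 = 4512
Weighted mean = 984890 / 4512 = 218.28236

218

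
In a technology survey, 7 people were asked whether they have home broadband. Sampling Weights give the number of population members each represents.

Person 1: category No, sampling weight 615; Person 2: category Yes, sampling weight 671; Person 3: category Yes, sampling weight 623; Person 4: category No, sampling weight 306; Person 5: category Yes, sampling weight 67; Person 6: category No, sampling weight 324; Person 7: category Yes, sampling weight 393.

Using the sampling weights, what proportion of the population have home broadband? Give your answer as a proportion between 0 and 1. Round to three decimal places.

Sum of weights for 'Yes' = 671 + 623 + 67 + 393 = 1754
Total weight = 2999
Weighted proportion = 1754 / 2999 = 0.58486162

0.585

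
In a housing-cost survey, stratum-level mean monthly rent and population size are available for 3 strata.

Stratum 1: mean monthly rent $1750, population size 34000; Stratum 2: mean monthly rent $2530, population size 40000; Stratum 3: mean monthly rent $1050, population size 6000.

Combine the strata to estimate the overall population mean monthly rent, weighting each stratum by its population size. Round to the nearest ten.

2090

Σ Nₕ·x̄ₕ = 1750×34000 + 2530×40000 + 1050×6000
  = 59500000 + 101200000 + 6300000 = 167000000
Σ Nₕ = 34000 + 40000 + 6000 = 80000
Overall mean = 167000000 / 80000 = 2087.5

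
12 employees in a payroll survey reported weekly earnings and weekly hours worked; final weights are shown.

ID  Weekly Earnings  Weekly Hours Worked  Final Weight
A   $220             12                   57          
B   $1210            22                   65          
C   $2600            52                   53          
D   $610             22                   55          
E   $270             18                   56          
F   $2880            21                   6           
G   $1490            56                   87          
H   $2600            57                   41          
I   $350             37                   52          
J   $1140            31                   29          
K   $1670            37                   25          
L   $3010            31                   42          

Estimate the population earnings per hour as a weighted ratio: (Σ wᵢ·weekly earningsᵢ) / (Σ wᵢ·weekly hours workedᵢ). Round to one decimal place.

Σ wᵢ·y = 220×57 + 1210×65 + 2600×53 + 610×55 + 270×56 + 2880×6 + 1490×87 + 2600×41 + 350×52 + 1140×29 + 1670×25 + 3010×42
  = 12540 + 78650 + 137800 + 33550 + 15120 + 17280 + 129630 + 106600 + 18200 + 33060 + 41750 + 126420 = 750600
Σ wᵢ·x = 12×57 + 22×65 + 52×53 + 22×55 + 18×56 + 21×6 + 56×87 + 57×41 + 37×52 + 31×29 + 37×25 + 31×42
  = 19473
Ratio = 750600 / 19473 = 38.545679

38.5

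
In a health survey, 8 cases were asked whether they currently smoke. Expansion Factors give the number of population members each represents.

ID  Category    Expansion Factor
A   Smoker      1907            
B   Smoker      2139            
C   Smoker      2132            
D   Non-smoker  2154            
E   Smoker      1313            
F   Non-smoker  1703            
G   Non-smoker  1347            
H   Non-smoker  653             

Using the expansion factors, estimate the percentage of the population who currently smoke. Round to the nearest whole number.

Sum of weights for 'Smoker' = 1907 + 2139 + 2132 + 1313 = 7491
Total weight = 13348
Weighted proportion = 7491 / 13348 = 0.56120767 → 56.120767%

56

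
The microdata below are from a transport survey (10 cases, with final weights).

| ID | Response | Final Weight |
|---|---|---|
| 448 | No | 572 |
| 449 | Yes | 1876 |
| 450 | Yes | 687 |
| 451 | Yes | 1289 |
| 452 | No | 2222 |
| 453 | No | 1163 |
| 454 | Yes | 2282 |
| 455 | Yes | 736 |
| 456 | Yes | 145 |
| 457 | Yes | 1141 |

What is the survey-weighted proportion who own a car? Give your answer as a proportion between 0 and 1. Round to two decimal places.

Sum of weights for 'Yes' = 1876 + 687 + 1289 + 2282 + 736 + 145 + 1141 = 8156
Total weight = 572 + 1876 + 687 + 1289 + 2222 + 1163 + 2282 + 736 + 145 + 1141 = 12113
Weighted proportion = 8156 / 12113 = 0.67332618

0.67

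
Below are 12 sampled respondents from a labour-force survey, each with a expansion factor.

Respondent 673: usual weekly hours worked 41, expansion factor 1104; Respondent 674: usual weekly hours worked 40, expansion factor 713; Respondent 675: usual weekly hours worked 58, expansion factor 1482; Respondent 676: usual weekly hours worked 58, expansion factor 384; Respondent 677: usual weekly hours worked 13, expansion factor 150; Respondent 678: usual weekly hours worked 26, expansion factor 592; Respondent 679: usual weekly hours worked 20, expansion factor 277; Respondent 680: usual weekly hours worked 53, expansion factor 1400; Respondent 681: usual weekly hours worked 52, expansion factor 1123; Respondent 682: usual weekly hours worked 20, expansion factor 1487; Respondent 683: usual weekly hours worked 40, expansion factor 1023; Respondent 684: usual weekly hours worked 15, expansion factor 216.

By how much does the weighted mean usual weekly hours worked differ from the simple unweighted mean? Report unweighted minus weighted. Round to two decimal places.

Unweighted sum = 41 + 40 + 58 + 58 + 13 + 26 + 20 + 53 + 52 + 20 + 40 + 15 = 436
Unweighted mean = 436 / 12 = 36.333333
Weighted sum = 41×1104 + 40×713 + 58×1482 + 58×384 + 13×150 + 26×592 + 20×277 + 53×1400 + 52×1123 + 20×1487 + 40×1023 + 15×216
  = 45264 + 28520 + 85956 + 22272 + 1950 + 15392 + 5540 + 74200 + 58396 + 29740 + 40920 + 3240 = 411390
Sum of weights = 1104 + 713 + 1482 + 384 + 150 + 592 + 277 + 1400 + 1123 + 1487 + 1023 + 216 = 9951
Weighted mean = 411390 / 9951 = 41.341574
Difference (unweighted minus weighted) = -5.0082404

-5.01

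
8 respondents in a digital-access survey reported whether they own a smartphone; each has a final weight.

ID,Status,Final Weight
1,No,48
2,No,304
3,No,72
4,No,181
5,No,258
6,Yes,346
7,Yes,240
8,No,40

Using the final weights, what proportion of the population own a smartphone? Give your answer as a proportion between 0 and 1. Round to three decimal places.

0.394

Sum of weights for 'Yes' = 346 + 240 = 586
Total weight = 1489
Weighted proportion = 586 / 1489 = 0.39355272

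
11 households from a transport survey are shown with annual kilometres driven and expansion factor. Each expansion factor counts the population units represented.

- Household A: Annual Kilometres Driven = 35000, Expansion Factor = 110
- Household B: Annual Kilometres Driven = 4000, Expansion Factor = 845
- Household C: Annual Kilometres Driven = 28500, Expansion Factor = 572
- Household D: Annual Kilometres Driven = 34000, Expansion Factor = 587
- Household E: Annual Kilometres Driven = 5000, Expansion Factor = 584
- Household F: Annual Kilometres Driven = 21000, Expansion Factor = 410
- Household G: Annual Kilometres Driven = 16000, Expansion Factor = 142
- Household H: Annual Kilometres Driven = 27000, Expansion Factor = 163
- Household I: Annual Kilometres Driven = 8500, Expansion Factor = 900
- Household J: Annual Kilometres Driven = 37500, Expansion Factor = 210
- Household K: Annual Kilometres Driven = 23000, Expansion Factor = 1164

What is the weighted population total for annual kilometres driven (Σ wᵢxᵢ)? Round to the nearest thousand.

103990000

Weighted total = 35000×110 + 4000×845 + 28500×572 + 34000×587 + 5000×584 + 21000×410 + 16000×142 + 27000×163 + 8500×900 + 37500×210 + 23000×1164
  = 103990000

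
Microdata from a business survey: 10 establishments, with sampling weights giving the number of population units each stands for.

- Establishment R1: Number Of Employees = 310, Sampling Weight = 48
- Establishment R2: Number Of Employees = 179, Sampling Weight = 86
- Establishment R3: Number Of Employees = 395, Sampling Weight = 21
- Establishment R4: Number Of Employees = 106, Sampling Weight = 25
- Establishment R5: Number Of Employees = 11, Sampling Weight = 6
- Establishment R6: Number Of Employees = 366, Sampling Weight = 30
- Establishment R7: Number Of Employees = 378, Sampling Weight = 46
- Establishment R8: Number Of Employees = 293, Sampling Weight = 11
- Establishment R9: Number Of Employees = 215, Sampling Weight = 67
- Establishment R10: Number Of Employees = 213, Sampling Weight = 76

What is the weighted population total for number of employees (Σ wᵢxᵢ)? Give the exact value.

Weighted total = 310×48 + 179×86 + 395×21 + 106×25 + 11×6 + 366×30 + 378×46 + 293×11 + 215×67 + 213×76
  = 103469

103469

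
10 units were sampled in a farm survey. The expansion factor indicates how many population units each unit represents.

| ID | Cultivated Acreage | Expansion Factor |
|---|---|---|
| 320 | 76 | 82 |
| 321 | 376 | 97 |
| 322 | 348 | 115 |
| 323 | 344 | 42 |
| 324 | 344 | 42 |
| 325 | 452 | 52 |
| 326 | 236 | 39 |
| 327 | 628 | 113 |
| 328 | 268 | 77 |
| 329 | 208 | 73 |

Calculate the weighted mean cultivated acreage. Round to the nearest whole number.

Weighted sum = 76×82 + 376×97 + 348×115 + 344×42 + 344×42 + 452×52 + 236×39 + 628×113 + 268×77 + 208×73
  = 251112
Sum of weights = 732
Weighted mean = 251112 / 732 = 343.04918

343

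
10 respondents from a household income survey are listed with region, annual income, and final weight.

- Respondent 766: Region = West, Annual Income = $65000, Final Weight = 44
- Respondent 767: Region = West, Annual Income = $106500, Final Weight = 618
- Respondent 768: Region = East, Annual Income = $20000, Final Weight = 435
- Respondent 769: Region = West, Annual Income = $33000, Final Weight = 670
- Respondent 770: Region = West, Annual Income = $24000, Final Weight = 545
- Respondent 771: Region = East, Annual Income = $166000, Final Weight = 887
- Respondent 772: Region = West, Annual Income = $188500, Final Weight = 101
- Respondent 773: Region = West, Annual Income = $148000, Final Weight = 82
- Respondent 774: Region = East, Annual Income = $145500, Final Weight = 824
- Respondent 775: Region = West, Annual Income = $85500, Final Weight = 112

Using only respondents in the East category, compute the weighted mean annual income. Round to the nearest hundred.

East rows: 768, 771, 774
Weighted sum = 20000×435 + 166000×887 + 145500×824
  = 8700000 + 147242000 + 119892000 = 275834000
Sum of weights = 435 + 887 + 824 = 2146
Weighted mean = 275834000 / 2146 = 128534.02

128500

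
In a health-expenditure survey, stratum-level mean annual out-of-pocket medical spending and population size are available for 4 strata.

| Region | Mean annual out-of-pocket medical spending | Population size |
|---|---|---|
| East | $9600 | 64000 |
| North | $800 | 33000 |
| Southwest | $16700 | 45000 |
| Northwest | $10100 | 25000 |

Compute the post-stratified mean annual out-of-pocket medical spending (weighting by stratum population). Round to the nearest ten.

Σ Nₕ·x̄ₕ = 9600×64000 + 800×33000 + 16700×45000 + 10100×25000
  = 614400000 + 26400000 + 751500000 + 252500000 = 1644800000
Σ Nₕ = 167000
Overall mean = 1644800000 / 167000 = 9849.1018

9850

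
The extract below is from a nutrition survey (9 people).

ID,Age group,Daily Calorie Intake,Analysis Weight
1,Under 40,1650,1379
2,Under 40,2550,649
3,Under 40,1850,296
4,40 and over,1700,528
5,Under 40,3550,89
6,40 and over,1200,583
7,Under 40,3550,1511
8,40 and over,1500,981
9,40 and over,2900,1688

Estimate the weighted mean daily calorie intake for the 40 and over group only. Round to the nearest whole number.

2107

40 and over rows: 4, 6, 8, 9
Weighted sum = 1700×528 + 1200×583 + 1500×981 + 2900×1688
  = 897600 + 699600 + 1471500 + 4895200 = 7963900
Sum of weights = 528 + 583 + 981 + 1688 = 3780
Weighted mean = 7963900 / 3780 = 2106.8519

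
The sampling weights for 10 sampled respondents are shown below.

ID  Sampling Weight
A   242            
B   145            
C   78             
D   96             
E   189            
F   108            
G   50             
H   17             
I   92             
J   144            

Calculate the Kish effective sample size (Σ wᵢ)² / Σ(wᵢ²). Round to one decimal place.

Σ wᵢ = 242 + 145 + 78 + 96 + 189 + 108 + 50 + 17 + 92 + 144 = 1161
Σ wᵢ² = 58564 + 21025 + 6084 + 9216 + 35721 + 11664 + 2500 + 289 + 8464 + 20736 = 174263
n_eff = 1161² / 174263 = 1347921 / 174263 = 7.734981

7.7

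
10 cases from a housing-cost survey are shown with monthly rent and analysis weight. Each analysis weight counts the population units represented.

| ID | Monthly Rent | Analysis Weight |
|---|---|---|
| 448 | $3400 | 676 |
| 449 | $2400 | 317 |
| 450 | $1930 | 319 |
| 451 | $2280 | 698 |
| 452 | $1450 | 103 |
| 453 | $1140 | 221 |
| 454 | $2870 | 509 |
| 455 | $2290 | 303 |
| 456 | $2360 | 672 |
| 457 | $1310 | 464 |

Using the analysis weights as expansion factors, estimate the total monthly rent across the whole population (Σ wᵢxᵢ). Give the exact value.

10016060

Weighted total = 3400×676 + 2400×317 + 1930×319 + 2280×698 + 1450×103 + 1140×221 + 2870×509 + 2290×303 + 2360×672 + 1310×464
  = 10016060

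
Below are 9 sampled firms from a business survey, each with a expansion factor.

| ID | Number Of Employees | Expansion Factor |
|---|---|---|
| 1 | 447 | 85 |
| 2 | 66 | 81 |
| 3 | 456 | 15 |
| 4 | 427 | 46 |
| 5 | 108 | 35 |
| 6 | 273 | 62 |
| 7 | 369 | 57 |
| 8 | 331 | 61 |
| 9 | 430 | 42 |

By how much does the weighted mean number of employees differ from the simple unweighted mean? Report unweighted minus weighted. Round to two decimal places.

Unweighted sum = 447 + 66 + 456 + 427 + 108 + 273 + 369 + 331 + 430 = 2907
Unweighted mean = 2907 / 9 = 323
Weighted sum = 447×85 + 66×81 + 456×15 + 427×46 + 108×35 + 273×62 + 369×57 + 331×61 + 430×42
  = 149813
Sum of weights = 484
Weighted mean = 149813 / 484 = 309.53099
Difference (unweighted minus weighted) = 13.469008

13.47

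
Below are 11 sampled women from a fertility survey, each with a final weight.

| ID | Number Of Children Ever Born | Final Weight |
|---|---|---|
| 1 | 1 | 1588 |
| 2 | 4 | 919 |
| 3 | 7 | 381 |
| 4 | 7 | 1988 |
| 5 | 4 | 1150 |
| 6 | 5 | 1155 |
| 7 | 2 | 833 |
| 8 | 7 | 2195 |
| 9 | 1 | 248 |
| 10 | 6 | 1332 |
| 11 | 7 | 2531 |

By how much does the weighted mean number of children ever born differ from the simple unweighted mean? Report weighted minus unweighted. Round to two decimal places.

Unweighted sum = 1 + 4 + 7 + 7 + 4 + 5 + 2 + 7 + 1 + 6 + 7 = 51
Unweighted mean = 51 / 11 = 4.6363636
Weighted sum = 1×1588 + 4×919 + 7×381 + 7×1988 + 4×1150 + 5×1155 + 2×833 + 7×2195 + 1×248 + 6×1332 + 7×2531
  = 1588 + 3676 + 2667 + 13916 + 4600 + 5775 + 1666 + 15365 + 248 + 7992 + 17717 = 75210
Sum of weights = 14320
Weighted mean = 75210 / 14320 = 5.252095
Difference (weighted minus unweighted) = 0.61573134

0.62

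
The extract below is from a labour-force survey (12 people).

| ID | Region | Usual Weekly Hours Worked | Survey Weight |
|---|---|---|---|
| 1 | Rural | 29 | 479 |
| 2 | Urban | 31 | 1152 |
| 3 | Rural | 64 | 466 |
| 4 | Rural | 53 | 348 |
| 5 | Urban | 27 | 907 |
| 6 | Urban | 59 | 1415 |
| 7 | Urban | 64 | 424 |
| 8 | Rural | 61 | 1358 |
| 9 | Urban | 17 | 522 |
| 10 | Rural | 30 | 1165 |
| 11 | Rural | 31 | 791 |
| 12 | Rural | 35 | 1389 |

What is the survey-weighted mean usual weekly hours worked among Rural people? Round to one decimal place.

Rural rows: 1, 3, 4, 8, 10, 11, 12
Weighted sum = 29×479 + 64×466 + 53×348 + 61×1358 + 30×1165 + 31×791 + 35×1389
  = 13891 + 29824 + 18444 + 82838 + 34950 + 24521 + 48615 = 253083
Sum of weights = 479 + 466 + 348 + 1358 + 1165 + 791 + 1389 = 5996
Weighted mean = 253083 / 5996 = 42.208639

42.2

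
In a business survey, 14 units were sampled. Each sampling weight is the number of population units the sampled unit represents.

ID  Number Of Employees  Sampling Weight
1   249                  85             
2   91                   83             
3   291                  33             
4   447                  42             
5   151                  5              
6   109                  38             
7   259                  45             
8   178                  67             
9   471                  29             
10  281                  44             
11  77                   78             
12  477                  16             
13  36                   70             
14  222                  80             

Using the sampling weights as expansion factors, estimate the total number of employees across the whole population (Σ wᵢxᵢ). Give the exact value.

Weighted total = 145514

145514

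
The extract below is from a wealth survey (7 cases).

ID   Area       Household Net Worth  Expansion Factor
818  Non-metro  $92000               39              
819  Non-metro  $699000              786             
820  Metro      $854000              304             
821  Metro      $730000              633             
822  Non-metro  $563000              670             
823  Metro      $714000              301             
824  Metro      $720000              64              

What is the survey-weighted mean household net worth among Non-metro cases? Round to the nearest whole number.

Non-metro rows: 818, 819, 822
Weighted sum = 92000×39 + 699000×786 + 563000×670
  = 3588000 + 549414000 + 377210000 = 930212000
Sum of weights = 1495
Weighted mean = 930212000 / 1495 = 622215.38

622215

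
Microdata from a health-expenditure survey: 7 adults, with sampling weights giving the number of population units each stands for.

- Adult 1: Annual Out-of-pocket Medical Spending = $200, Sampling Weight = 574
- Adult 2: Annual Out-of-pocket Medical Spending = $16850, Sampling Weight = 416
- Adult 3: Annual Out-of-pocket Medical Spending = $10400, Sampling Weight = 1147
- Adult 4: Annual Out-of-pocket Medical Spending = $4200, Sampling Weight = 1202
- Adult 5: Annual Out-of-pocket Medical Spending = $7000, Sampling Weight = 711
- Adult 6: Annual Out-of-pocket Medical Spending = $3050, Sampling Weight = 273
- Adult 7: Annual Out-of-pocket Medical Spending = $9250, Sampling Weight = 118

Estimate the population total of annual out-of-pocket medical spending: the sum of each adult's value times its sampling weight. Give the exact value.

Weighted total = 200×574 + 16850×416 + 10400×1147 + 4200×1202 + 7000×711 + 3050×273 + 9250×118
  = 114800 + 7009600 + 11928800 + 5048400 + 4977000 + 832650 + 1091500 = 31002750

31002750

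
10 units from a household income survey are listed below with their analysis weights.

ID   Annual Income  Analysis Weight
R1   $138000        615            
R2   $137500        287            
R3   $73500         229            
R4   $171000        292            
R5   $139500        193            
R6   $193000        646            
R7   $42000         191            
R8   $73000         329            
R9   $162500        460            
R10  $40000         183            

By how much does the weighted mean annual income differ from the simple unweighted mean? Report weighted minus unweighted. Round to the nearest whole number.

16374

Unweighted sum = 1170000
Unweighted mean = 1170000 / 10 = 117000
Weighted sum = 138000×615 + 137500×287 + 73500×229 + 171000×292 + 139500×193 + 193000×646 + 42000×191 + 73000×329 + 162500×460 + 40000×183
  = 84870000 + 39462500 + 16831500 + 49932000 + 26923500 + 124678000 + 8022000 + 24017000 + 74750000 + 7320000 = 456806500
Sum of weights = 615 + 287 + 229 + 292 + 193 + 646 + 191 + 329 + 460 + 183 = 3425
Weighted mean = 456806500 / 3425 = 133374.16
Difference (weighted minus unweighted) = 16374.161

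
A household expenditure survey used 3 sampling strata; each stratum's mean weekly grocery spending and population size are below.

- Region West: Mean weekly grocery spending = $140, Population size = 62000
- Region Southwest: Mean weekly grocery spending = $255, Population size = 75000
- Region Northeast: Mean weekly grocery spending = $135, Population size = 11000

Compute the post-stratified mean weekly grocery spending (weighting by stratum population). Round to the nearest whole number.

Σ Nₕ·x̄ₕ = 140×62000 + 255×75000 + 135×11000
  = 29290000
Σ Nₕ = 148000
Overall mean = 29290000 / 148000 = 197.90541

198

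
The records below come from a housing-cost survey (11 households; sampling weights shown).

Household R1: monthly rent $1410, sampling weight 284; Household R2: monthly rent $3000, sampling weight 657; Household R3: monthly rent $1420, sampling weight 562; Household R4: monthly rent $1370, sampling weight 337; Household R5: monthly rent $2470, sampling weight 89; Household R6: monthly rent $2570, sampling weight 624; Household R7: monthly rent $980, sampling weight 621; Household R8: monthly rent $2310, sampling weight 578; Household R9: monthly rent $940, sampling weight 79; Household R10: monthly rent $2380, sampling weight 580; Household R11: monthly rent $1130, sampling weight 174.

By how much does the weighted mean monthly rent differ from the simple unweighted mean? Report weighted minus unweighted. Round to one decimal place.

157.4

Unweighted sum = 1410 + 3000 + 1420 + 1370 + 2470 + 2570 + 980 + 2310 + 940 + 2380 + 1130 = 19980
Unweighted mean = 19980 / 11 = 1816.3636
Weighted sum = 1410×284 + 3000×657 + 1420×562 + 1370×337 + 2470×89 + 2570×624 + 980×621 + 2310×578 + 940×79 + 2380×580 + 1130×174
  = 400440 + 1971000 + 798040 + 461690 + 219830 + 1603680 + 608580 + 1335180 + 74260 + 1380400 + 196620 = 9049720
Sum of weights = 4585
Weighted mean = 9049720 / 4585 = 1973.7666
Difference (weighted minus unweighted) = 157.40299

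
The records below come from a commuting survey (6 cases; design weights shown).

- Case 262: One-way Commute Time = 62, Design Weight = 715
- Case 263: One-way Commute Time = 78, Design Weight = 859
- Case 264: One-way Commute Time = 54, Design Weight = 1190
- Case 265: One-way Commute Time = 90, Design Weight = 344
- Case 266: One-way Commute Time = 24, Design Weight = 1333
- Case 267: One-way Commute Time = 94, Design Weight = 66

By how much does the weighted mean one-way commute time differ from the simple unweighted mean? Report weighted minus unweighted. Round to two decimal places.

-12.70

Unweighted sum = 62 + 78 + 54 + 90 + 24 + 94 = 402
Unweighted mean = 402 / 6 = 67
Weighted sum = 62×715 + 78×859 + 54×1190 + 90×344 + 24×1333 + 94×66
  = 44330 + 67002 + 64260 + 30960 + 31992 + 6204 = 244748
Sum of weights = 715 + 859 + 1190 + 344 + 1333 + 66 = 4507
Weighted mean = 244748 / 4507 = 54.303972
Difference (weighted minus unweighted) = -12.696028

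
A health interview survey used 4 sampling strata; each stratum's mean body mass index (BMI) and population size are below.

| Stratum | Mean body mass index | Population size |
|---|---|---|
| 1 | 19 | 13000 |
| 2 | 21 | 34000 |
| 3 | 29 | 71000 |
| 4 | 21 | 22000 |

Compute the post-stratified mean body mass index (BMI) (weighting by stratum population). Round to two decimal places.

Σ Nₕ·x̄ₕ = 3482000
Σ Nₕ = 13000 + 34000 + 71000 + 22000 = 140000
Overall mean = 3482000 / 140000 = 24.871429

24.87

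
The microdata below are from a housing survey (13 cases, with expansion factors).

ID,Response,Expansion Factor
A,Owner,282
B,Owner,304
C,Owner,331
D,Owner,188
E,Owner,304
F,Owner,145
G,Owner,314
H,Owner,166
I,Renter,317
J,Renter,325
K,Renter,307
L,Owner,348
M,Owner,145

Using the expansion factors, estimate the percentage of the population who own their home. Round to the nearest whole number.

73

Sum of weights for 'Owner' = 282 + 304 + 331 + 188 + 304 + 145 + 314 + 166 + 348 + 145 = 2527
Total weight = 3476
Weighted proportion = 2527 / 3476 = 0.72698504 → 72.698504%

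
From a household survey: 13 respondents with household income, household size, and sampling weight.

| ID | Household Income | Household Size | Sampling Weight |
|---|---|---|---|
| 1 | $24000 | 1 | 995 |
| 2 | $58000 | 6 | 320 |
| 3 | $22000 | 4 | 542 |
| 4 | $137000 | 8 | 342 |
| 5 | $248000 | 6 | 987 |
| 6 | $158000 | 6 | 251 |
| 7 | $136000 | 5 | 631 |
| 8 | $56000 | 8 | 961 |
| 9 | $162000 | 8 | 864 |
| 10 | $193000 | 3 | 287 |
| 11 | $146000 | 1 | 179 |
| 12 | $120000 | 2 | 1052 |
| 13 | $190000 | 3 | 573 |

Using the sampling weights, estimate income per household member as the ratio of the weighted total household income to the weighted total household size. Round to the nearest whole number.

Σ wᵢ·y = 981887000
Σ wᵢ·x = 37865
Ratio = 981887000 / 37865 = 25931.256

25931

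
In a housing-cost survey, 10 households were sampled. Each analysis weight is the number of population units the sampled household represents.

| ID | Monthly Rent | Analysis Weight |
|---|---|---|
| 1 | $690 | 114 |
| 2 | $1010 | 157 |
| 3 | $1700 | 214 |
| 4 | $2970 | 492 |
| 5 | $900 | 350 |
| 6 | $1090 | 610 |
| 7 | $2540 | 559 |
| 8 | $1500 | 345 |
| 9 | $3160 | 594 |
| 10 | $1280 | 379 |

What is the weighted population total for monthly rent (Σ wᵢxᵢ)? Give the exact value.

Weighted total = 690×114 + 1010×157 + 1700×214 + 2970×492 + 900×350 + 1090×610 + 2540×559 + 1500×345 + 3160×594 + 1280×379
  = 7341690

7341690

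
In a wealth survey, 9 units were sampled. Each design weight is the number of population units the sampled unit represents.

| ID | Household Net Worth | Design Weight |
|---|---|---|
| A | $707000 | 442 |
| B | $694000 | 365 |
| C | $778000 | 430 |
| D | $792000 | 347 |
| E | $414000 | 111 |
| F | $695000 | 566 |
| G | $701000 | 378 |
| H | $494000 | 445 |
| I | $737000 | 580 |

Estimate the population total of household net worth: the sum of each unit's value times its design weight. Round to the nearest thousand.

2526760000

Weighted total = 707000×442 + 694000×365 + 778000×430 + 792000×347 + 414000×111 + 695000×566 + 701000×378 + 494000×445 + 737000×580
  = 312494000 + 253310000 + 334540000 + 274824000 + 45954000 + 393370000 + 264978000 + 219830000 + 427460000 = 2526760000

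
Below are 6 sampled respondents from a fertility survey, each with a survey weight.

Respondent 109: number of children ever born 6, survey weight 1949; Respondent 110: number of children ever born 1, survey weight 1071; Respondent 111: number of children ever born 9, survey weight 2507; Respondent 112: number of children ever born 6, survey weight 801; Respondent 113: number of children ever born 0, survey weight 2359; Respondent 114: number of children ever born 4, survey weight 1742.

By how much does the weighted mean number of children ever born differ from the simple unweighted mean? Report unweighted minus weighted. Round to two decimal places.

-0.18

Unweighted sum = 6 + 1 + 9 + 6 + 0 + 4 = 26
Unweighted mean = 26 / 6 = 4.3333333
Weighted sum = 47102
Sum of weights = 1949 + 1071 + 2507 + 801 + 2359 + 1742 = 10429
Weighted mean = 47102 / 10429 = 4.5164445
Difference (unweighted minus weighted) = -0.1831112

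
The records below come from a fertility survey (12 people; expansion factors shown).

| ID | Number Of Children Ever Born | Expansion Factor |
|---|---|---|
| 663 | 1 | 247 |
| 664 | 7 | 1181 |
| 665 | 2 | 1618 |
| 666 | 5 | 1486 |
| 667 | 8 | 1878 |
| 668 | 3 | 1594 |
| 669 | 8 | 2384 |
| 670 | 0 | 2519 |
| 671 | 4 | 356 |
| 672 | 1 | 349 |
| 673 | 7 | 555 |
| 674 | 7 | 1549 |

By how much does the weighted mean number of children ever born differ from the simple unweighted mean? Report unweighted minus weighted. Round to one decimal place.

-0.3

Unweighted sum = 1 + 7 + 2 + 5 + 8 + 3 + 8 + 0 + 4 + 1 + 7 + 7 = 53
Unweighted mean = 53 / 12 = 4.4166667
Weighted sum = 1×247 + 7×1181 + 2×1618 + 5×1486 + 8×1878 + 3×1594 + 8×2384 + 0×2519 + 4×356 + 1×349 + 7×555 + 7×1549
  = 74559
Sum of weights = 247 + 1181 + 1618 + 1486 + 1878 + 1594 + 2384 + 2519 + 356 + 349 + 555 + 1549 = 15716
Weighted mean = 74559 / 15716 = 4.7441461
Difference (unweighted minus weighted) = -0.32747943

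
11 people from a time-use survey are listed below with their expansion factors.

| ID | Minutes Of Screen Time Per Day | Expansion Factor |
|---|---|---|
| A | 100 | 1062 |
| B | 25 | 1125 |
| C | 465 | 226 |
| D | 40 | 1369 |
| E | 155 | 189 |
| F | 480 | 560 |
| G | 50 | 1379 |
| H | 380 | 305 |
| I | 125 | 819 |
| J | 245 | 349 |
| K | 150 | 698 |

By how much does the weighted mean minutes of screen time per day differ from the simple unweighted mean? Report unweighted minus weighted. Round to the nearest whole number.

69

Unweighted sum = 100 + 25 + 465 + 40 + 155 + 480 + 50 + 380 + 125 + 245 + 150 = 2215
Unweighted mean = 2215 / 11 = 201.36364
Weighted sum = 100×1062 + 25×1125 + 465×226 + 40×1369 + 155×189 + 480×560 + 50×1379 + 380×305 + 125×819 + 245×349 + 150×698
  = 106200 + 28125 + 105090 + 54760 + 29295 + 268800 + 68950 + 115900 + 102375 + 85505 + 104700 = 1069700
Sum of weights = 1062 + 1125 + 226 + 1369 + 189 + 560 + 1379 + 305 + 819 + 349 + 698 = 8081
Weighted mean = 1069700 / 8081 = 132.37223
Difference (unweighted minus weighted) = 68.991405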